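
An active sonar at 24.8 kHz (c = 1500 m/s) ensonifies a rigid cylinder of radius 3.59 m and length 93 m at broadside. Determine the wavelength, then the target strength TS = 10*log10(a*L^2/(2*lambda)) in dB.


Step 1: lambda = c/f = 1500/24800 = 0.06048 m
Step 2: TS = 10*log10(a*L^2/(2*lambda)) = 10*log10(3.59*93^2/(2*0.06048)) = 54.09

54.09 dB


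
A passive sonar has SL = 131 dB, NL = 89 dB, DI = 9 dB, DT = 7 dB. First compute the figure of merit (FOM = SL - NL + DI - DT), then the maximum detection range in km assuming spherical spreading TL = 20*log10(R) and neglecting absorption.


Step 1: FOM = SL - NL + DI - DT = 131 - 89 + 9 - 7 = 44 dB
Step 2: at max range FOM = TL = 20*log10(R), so R = 10^(44/20) = 158.49 m = 0.16 km

0.16 km


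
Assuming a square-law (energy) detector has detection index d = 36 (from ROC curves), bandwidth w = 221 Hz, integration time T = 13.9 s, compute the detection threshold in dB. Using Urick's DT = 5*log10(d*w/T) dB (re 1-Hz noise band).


DT = 5*log10(d*w/T) = 5*log10(36 * 221 / 13.9) = 5*log10(572.37) = 13.79

13.79 dB


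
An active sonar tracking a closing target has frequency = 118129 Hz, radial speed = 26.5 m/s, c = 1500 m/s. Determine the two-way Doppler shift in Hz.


fd = 2*f*v/c = 2 * 118129 * 26.5 / 1500 = 4173.89

4173.89 Hz


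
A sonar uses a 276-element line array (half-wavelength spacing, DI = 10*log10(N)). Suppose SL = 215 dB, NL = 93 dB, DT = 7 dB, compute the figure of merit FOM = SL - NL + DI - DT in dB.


139.41 dB


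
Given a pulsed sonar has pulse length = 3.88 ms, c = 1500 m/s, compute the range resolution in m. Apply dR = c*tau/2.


dR = c*tau/2 = 1500 * 3.88e-3 / 2 = 2.91

2.91 m


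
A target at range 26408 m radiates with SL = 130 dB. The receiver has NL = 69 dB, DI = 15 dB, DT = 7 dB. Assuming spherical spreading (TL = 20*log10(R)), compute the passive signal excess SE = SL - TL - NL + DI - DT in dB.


Step 1: TL = 20*log10(26408) = 88.43 dB
Step 2: SE = 130 - 88.43 - 69 + 15 - 7 = -19.43

-19.43 dB


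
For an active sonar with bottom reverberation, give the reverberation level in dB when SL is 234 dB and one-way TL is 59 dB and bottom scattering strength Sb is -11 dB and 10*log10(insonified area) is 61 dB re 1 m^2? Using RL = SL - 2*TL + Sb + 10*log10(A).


166 dB


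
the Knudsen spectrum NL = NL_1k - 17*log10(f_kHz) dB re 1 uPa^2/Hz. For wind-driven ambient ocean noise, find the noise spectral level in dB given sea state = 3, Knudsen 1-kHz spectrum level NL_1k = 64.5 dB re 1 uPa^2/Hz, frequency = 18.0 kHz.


NL = NL_1k - 17*log10(f_kHz) = 64.5 - 17*log10(18.0) = 64.5 - (21.34) = 43.16

43.16 dB


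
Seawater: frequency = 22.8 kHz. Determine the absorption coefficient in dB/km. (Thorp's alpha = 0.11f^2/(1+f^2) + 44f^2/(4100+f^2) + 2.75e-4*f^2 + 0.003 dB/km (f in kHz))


5.207 dB/km


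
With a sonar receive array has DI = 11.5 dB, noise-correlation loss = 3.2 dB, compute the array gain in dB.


AG = DI - L_corr = 11.5 - 3.2 = 8.3

8.3 dB


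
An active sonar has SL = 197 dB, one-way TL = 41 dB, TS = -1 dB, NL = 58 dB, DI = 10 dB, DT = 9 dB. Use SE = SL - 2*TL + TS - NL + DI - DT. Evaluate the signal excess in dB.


SE = SL - 2*TL + TS - NL + DI - DT = 197 - 2*41 + (-1) - 58 + 10 - 9 = 57

57 dB


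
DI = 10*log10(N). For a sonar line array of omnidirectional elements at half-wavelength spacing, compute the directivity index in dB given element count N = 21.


DI = 10*log10(21) = 13.22

13.22 dB


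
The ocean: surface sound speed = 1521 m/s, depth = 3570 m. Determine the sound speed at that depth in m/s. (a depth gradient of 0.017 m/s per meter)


c = 1521 + 0.017 * 3570 = 1581.69

1581.69 m/s


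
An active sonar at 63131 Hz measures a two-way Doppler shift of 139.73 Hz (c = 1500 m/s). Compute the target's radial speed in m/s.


From fd = 2*f*v/c, v = c*fd/(2*f) = 1500 * 139.73 / (2*63131) = 1.66

1.66 m/s


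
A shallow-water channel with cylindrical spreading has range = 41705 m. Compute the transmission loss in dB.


TL = 10*log10(41705) = 46.2

46.2 dB


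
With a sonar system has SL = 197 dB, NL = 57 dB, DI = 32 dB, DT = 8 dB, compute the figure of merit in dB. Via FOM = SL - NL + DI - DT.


FOM = SL - NL + DI - DT = 197 - 57 + 32 - 8 = 164

164 dB


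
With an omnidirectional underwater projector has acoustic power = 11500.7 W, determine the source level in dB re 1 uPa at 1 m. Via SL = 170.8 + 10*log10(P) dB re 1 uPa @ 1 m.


211.41 dB


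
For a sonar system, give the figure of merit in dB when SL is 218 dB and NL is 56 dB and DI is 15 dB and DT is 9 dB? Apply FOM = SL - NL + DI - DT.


FOM = SL - NL + DI - DT = 218 - 56 + 15 - 9 = 168

168 dB


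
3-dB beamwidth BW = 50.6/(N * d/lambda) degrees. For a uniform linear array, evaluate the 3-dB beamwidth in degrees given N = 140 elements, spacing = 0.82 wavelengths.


BW = 50.6 / (140 * 0.82) = 50.6 / 114.8 = 0.44

0.44 deg


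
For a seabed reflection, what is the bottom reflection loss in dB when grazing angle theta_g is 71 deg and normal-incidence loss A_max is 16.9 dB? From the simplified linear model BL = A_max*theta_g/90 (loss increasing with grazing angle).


BL = A_max * theta_g / 90 = 16.9 * 71 / 90 = 13.33

13.33 dB


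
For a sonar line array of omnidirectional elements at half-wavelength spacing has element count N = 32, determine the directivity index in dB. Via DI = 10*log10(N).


DI = 10*log10(32) = 15.05

15.05 dB


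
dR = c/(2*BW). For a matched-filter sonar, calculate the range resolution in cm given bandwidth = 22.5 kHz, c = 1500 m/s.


dR = c/(2*BW) = 1500 / (2 * 22.5e3) = 0.0333 m = 3.33 cm

3.33 cm


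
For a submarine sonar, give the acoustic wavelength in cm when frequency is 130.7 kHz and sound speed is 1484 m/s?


lambda = c/f = 1484 / 130700 = 0.0114 m = 1.14 cm

1.14 cm


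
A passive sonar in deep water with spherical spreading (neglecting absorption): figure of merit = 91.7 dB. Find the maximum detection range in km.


At max range FOM = TL, so 20*log10(R) = 91.7
R = 10^(91.7/20) = 38459.18 m = 38.46 km

38.46 km


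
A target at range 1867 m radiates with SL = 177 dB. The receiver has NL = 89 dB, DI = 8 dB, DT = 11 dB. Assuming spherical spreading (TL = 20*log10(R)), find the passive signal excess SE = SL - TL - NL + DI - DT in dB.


Step 1: TL = 20*log10(1867) = 65.42 dB
Step 2: SE = 177 - 65.42 - 89 + 8 - 11 = 19.58

19.58 dB


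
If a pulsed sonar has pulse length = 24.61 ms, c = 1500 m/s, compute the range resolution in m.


dR = c*tau/2 = 1500 * 24.61e-3 / 2 = 18.4575

18.4575 m


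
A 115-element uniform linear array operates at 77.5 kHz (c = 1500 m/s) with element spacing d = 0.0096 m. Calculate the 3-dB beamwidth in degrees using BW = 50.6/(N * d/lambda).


Step 1: lambda = 1500/77500 = 0.01935 m
Step 2: d/lambda = 0.0096/0.01935 = 0.4961
Step 3: BW = 50.6/(N * d/lambda) = 50.6/(115 * 0.4961) = 0.89

0.89 deg


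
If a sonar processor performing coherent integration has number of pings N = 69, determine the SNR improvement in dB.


18.39 dB


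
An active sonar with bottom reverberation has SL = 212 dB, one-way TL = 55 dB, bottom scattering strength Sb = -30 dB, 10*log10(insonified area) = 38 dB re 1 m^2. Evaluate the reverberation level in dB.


RL = SL - 2*TL + Sb + 10*log10(A) = 212 - 2*55 + (-30) + 38 = 110

110 dB


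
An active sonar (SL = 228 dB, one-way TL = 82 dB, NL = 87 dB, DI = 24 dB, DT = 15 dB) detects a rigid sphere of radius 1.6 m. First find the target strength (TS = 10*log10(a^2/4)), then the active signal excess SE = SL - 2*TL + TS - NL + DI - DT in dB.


Step 1: TS = 10*log10(1.6^2/4) = -1.94 dB
Step 2: SE = SL - 2*TL + TS - NL + DI - DT = 228 - 2*82 + (-1.94) - 87 + 24 - 15 = -15.94

-15.94 dB


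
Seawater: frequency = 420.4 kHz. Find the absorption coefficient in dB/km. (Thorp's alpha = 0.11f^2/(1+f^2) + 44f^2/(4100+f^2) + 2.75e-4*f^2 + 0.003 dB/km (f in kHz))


f^2 = 176736.16
alpha = 0.11*176736.16/(1+176736.16) + 44*176736.16/(4100+176736.16) + 2.75e-4*176736.16 + 0.003 = 91.718

91.718 dB/km


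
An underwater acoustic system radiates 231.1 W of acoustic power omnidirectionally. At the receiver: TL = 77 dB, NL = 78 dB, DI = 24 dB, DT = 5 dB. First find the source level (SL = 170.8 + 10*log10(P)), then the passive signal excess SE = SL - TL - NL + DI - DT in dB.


Step 1: SL = 170.8 + 10*log10(231.1) = 194.44 dB
Step 2: SE = SL - TL - NL + DI - DT = 194.44 - 77 - 78 + 24 - 5 = 58.44

58.44 dB


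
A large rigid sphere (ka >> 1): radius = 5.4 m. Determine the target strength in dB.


TS = 10*log10(5.4^2 / 4) = 10*log10(7.29) = 8.63

8.63 dB


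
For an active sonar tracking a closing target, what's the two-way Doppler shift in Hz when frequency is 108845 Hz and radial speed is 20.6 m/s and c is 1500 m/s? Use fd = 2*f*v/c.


2989.61 Hz


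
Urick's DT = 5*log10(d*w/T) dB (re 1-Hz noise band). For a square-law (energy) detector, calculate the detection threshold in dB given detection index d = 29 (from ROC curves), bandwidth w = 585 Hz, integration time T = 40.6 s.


13.11 dB


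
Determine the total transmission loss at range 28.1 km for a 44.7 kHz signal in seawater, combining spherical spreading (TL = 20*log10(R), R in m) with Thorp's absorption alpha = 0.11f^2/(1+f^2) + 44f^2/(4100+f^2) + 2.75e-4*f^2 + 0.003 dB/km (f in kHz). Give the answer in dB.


Step 1 (Thorp): alpha = 0.11*1998.09/(1+1998.09) + 44*1998.09/(4100+1998.09) + 2.75e-4*1998.09 + 0.003 = 15.0794 dB/km
Step 2: TL_spread = 20*log10(28100) = 88.97 dB
Step 3: TL_abs = alpha*R = 15.0794 * 28.1 = 423.73 dB
Step 4: TL_total = 88.97 + 423.73 = 512.7

512.7 dB


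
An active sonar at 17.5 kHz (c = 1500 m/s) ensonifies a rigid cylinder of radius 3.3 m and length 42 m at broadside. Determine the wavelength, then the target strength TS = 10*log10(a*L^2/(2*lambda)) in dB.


Step 1: lambda = c/f = 1500/17500 = 0.08571 m
Step 2: TS = 10*log10(a*L^2/(2*lambda)) = 10*log10(3.3*42^2/(2*0.08571)) = 45.31

45.31 dB


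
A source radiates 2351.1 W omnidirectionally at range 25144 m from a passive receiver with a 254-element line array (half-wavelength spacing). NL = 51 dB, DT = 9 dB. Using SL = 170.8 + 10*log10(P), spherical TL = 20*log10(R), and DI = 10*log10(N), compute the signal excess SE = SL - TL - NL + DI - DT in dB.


Step 1: SL = 170.8 + 10*log10(2351.1) = 204.51 dB
Step 2: TL = 20*log10(25144) = 88.01 dB
Step 3: DI = 10*log10(254) = 24.05 dB
Step 4: SE = SL - TL - NL + DI - DT = 204.51 - 88.01 - 51 + 24.05 - 9 = 80.55

80.55 dB


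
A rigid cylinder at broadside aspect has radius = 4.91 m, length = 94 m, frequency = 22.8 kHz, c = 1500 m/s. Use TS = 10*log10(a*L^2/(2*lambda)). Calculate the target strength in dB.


lambda = 1500/22800 = 0.06579 m
TS = 10*log10(4.91*94^2/(2*0.06579)) = 55.18

55.18 dB


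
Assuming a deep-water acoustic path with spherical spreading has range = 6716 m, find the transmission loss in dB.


TL = 20*log10(6716) = 76.54

76.54 dB


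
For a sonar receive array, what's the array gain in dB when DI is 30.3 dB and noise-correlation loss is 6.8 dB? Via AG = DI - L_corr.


AG = DI - L_corr = 30.3 - 6.8 = 23.5

23.5 dB


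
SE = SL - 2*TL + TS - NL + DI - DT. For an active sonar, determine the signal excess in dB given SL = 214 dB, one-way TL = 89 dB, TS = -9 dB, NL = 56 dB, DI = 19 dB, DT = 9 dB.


-19 dB


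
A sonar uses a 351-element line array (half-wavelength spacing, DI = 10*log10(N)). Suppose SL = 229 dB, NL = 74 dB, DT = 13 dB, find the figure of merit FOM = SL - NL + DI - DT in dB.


167.45 dB


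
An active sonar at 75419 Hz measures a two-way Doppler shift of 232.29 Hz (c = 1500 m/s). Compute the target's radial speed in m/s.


From fd = 2*f*v/c, v = c*fd/(2*f) = 1500 * 232.29 / (2*75419) = 2.31

2.31 m/s


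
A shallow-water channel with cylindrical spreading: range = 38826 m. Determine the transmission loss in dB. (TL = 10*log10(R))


TL = 10*log10(38826) = 45.89

45.89 dB


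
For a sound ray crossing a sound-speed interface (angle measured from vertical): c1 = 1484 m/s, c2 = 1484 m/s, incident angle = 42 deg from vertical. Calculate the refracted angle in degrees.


42.0 deg


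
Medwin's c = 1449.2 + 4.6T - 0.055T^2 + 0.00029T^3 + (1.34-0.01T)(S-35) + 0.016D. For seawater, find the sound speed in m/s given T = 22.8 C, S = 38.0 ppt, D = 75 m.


c = 1449.2 + 4.6*22.8 - 0.055*22.8^2 + 0.00029*22.8^3 + (1.34 - 0.01*22.8)*(38.0 - 35) + 0.016*75 = 1533.46

1533.46 m/s


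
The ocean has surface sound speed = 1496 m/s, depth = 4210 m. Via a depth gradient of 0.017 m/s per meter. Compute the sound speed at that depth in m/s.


1567.57 m/s


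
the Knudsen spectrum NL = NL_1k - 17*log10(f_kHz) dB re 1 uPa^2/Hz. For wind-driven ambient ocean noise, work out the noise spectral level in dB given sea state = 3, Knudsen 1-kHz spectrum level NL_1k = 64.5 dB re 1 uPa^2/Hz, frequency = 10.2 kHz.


47.35 dB


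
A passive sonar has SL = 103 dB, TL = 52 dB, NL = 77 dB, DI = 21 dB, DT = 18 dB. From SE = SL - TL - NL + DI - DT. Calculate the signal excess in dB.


-23 dB


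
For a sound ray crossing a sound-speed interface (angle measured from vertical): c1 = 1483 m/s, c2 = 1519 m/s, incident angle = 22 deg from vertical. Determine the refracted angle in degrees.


sin(theta2) = (c2/c1)*sin(theta1) = (1519/1483)*sin(22 deg) = 0.3837
theta2 = arcsin(0.3837) = 22.56

22.56 deg


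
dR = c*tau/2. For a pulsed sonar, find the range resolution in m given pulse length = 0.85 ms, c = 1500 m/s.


0.6375 m


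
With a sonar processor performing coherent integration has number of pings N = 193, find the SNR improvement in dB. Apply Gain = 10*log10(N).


22.86 dB


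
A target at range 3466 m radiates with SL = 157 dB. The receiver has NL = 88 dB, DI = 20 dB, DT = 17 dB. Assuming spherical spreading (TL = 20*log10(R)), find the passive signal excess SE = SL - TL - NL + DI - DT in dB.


1.2 dB


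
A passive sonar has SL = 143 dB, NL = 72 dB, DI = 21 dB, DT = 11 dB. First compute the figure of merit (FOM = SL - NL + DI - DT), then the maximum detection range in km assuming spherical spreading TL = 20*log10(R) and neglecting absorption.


Step 1: FOM = SL - NL + DI - DT = 143 - 72 + 21 - 11 = 81 dB
Step 2: at max range FOM = TL = 20*log10(R), so R = 10^(81/20) = 11220.18 m = 11.22 km

11.22 km


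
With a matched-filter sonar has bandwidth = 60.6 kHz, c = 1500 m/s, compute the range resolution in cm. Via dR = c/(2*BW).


dR = c/(2*BW) = 1500 / (2 * 60.6e3) = 0.0124 m = 1.24 cm

1.24 cm


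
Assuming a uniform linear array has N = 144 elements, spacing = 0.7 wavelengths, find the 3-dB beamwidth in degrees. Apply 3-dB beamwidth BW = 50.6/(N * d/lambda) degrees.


BW = 50.6 / (144 * 0.7) = 50.6 / 100.8 = 0.5

0.5 deg


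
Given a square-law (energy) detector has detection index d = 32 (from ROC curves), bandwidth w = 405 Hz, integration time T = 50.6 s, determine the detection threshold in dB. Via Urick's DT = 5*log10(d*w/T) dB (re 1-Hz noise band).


12.04 dB


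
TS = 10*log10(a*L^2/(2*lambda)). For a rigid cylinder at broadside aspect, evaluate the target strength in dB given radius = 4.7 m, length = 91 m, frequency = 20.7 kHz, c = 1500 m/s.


54.29 dB


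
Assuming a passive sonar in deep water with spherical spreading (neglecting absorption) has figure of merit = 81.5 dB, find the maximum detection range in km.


At max range FOM = TL, so 20*log10(R) = 81.5
R = 10^(81.5/20) = 11885.02 m = 11.89 km

11.89 km


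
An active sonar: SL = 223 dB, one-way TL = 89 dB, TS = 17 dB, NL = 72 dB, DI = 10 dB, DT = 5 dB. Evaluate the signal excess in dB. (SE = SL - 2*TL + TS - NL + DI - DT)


SE = SL - 2*TL + TS - NL + DI - DT = 223 - 2*89 + (17) - 72 + 10 - 5 = -5

-5 dB


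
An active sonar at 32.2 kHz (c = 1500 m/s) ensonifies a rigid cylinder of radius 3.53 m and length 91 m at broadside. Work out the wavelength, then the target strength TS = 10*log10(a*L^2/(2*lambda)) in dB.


Step 1: lambda = c/f = 1500/32200 = 0.04658 m
Step 2: TS = 10*log10(a*L^2/(2*lambda)) = 10*log10(3.53*91^2/(2*0.04658)) = 54.97

54.97 dB


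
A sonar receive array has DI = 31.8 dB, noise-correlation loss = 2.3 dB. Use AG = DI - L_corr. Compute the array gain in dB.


AG = DI - L_corr = 31.8 - 2.3 = 29.5

29.5 dB


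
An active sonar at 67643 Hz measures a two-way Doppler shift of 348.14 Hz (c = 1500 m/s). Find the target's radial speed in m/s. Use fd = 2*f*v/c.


3.86 m/s


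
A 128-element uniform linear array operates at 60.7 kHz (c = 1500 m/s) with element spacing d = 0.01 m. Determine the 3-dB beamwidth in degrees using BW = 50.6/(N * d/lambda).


Step 1: lambda = 1500/60700 = 0.02471 m
Step 2: d/lambda = 0.01/0.02471 = 0.4047
Step 3: BW = 50.6/(N * d/lambda) = 50.6/(128 * 0.4047) = 0.98

0.98 deg


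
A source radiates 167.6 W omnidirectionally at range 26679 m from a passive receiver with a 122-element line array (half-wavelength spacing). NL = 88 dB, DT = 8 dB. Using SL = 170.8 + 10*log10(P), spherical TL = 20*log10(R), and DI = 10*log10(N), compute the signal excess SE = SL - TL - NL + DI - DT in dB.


Step 1: SL = 170.8 + 10*log10(167.6) = 193.04 dB
Step 2: TL = 20*log10(26679) = 88.52 dB
Step 3: DI = 10*log10(122) = 20.86 dB
Step 4: SE = SL - TL - NL + DI - DT = 193.04 - 88.52 - 88 + 20.86 - 8 = 29.38

29.38 dB


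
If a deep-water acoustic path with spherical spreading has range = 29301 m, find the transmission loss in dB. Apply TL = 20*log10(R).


TL = 20*log10(29301) = 89.34

89.34 dB


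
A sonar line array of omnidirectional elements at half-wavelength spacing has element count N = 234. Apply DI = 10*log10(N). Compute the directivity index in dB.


DI = 10*log10(234) = 23.69

23.69 dB


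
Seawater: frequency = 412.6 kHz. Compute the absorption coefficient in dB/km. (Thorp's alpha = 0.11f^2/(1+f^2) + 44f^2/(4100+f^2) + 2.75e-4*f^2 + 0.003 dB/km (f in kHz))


f^2 = 170238.76
alpha = 0.11*170238.76/(1+170238.76) + 44*170238.76/(4100+170238.76) + 2.75e-4*170238.76 + 0.003 = 89.894

89.894 dB/km


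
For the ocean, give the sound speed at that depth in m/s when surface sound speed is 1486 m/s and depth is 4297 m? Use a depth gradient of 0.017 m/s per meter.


c = 1486 + 0.017 * 4297 = 1559.049

1559.049 m/s


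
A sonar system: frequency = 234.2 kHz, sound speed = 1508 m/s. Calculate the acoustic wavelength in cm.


lambda = c/f = 1508 / 234200 = 0.0064 m = 0.64 cm

0.64 cm


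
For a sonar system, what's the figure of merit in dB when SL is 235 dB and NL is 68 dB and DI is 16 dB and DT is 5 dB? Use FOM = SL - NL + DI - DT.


178 dB


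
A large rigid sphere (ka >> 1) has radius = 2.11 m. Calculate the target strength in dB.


0.47 dB


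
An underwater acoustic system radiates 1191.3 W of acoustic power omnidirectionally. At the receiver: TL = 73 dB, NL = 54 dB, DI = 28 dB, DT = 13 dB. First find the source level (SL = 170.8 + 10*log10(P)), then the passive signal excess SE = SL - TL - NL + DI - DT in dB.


Step 1: SL = 170.8 + 10*log10(1191.3) = 201.56 dB
Step 2: SE = SL - TL - NL + DI - DT = 201.56 - 73 - 54 + 28 - 13 = 89.56

89.56 dB


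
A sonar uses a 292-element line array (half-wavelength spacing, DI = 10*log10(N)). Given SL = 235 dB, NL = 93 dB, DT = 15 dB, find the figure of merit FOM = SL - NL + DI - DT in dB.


Step 1: DI = 10*log10(292) = 24.65 dB
Step 2: FOM = SL - NL + DI - DT = 235 - 93 + 24.65 - 15 = 151.65

151.65 dB


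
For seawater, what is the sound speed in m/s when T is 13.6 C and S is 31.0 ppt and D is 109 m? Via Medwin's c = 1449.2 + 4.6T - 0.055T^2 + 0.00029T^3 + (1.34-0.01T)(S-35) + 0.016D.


c = 1449.2 + 4.6*13.6 - 0.055*13.6^2 + 0.00029*13.6^3 + (1.34 - 0.01*13.6)*(31.0 - 35) + 0.016*109 = 1499.24

1499.24 m/s


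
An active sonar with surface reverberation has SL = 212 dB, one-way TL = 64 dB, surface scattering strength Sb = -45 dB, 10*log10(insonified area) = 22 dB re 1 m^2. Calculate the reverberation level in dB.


RL = SL - 2*TL + Sb + 10*log10(A) = 212 - 2*64 + (-45) + 22 = 61

61 dB


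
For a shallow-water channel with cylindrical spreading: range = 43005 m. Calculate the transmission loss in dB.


TL = 10*log10(43005) = 46.34

46.34 dB


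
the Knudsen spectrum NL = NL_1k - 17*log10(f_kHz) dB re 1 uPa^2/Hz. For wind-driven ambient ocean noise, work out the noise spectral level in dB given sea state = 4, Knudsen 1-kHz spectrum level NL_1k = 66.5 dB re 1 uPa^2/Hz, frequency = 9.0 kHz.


NL = NL_1k - 17*log10(f_kHz) = 66.5 - 17*log10(9.0) = 66.5 - (16.22) = 50.28

50.28 dB


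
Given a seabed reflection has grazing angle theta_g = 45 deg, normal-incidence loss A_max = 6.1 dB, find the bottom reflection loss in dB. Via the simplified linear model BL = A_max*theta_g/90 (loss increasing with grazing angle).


3.05 dB


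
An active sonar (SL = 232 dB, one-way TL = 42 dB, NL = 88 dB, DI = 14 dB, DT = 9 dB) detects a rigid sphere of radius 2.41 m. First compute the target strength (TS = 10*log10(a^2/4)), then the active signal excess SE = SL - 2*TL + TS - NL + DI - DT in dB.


Step 1: TS = 10*log10(2.41^2/4) = 1.62 dB
Step 2: SE = SL - 2*TL + TS - NL + DI - DT = 232 - 2*42 + (1.62) - 88 + 14 - 9 = 66.62

66.62 dB


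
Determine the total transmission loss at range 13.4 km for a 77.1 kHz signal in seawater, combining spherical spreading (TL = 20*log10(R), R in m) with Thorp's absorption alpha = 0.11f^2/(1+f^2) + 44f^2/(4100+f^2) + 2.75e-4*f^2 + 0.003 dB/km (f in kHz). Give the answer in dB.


454.89 dB


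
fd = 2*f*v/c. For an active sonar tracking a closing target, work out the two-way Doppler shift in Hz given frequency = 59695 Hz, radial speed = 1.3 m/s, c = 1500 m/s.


103.47 Hz


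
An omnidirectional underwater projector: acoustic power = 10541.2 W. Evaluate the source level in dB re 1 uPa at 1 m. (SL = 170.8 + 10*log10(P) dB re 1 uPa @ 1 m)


SL = 170.8 + 10*log10(10541.2) = 170.8 + 40.23 = 211.03

211.03 dB


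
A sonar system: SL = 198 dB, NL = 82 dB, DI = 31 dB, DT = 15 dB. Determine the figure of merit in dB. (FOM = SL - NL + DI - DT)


132 dB


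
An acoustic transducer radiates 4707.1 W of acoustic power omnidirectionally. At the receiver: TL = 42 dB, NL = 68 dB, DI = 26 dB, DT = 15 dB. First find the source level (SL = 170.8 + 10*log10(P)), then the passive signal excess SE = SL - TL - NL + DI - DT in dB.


Step 1: SL = 170.8 + 10*log10(4707.1) = 207.53 dB
Step 2: SE = SL - TL - NL + DI - DT = 207.53 - 42 - 68 + 26 - 15 = 108.53

108.53 dB


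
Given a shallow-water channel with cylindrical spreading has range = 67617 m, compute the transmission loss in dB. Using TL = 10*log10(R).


TL = 10*log10(67617) = 48.3

48.3 dB


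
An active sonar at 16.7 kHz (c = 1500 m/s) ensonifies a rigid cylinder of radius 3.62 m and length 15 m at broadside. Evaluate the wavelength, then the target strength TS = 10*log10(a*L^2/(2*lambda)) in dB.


Step 1: lambda = c/f = 1500/16700 = 0.08982 m
Step 2: TS = 10*log10(a*L^2/(2*lambda)) = 10*log10(3.62*15^2/(2*0.08982)) = 36.56

36.56 dB


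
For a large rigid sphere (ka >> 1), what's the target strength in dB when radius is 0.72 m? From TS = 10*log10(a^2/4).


-8.87 dB


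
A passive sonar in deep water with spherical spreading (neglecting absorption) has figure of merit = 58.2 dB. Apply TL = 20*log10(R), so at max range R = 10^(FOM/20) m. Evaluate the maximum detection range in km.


At max range FOM = TL, so 20*log10(R) = 58.2
R = 10^(58.2/20) = 812.83 m = 0.81 km

0.81 km


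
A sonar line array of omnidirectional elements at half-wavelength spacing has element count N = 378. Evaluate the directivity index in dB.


DI = 10*log10(378) = 25.77

25.77 dB


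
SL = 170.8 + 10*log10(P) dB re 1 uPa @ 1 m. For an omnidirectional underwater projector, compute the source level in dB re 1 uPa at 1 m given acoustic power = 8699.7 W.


SL = 170.8 + 10*log10(8699.7) = 170.8 + 39.4 = 210.2

210.2 dB


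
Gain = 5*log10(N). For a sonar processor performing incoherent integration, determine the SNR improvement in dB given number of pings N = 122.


10.43 dB


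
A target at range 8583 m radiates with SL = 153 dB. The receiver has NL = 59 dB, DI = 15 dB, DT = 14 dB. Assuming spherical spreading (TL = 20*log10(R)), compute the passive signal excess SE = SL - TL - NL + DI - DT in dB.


Step 1: TL = 20*log10(8583) = 78.67 dB
Step 2: SE = 153 - 78.67 - 59 + 15 - 14 = 16.33

16.33 dB


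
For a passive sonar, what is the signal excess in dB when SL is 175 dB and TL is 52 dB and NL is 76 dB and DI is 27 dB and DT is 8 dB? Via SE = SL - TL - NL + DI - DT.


SE = SL - TL - NL + DI - DT = 175 - 52 - 76 + 27 - 8 = 66

66 dB


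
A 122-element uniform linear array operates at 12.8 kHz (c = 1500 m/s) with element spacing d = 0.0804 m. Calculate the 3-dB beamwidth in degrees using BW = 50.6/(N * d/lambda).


Step 1: lambda = 1500/12800 = 0.11719 m
Step 2: d/lambda = 0.0804/0.11719 = 0.6861
Step 3: BW = 50.6/(N * d/lambda) = 50.6/(122 * 0.6861) = 0.6

0.6 deg


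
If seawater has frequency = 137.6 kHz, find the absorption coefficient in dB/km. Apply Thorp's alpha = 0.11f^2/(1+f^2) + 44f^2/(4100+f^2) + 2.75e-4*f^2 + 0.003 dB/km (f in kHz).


f^2 = 18933.76
alpha = 0.11*18933.76/(1+18933.76) + 44*18933.76/(4100+18933.76) + 2.75e-4*18933.76 + 0.003 = 41.488

41.488 dB/km


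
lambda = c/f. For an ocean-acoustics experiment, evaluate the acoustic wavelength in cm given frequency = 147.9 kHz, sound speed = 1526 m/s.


1.03 cm


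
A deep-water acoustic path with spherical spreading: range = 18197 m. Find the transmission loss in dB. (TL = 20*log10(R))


TL = 20*log10(18197) = 85.2

85.2 dB


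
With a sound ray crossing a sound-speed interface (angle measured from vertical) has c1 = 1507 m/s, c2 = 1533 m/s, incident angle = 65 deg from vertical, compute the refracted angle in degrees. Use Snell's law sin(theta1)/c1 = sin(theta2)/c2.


67.21 deg


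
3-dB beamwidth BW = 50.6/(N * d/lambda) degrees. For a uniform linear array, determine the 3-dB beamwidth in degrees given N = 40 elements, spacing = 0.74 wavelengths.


BW = 50.6 / (40 * 0.74) = 50.6 / 29.6 = 1.71

1.71 deg


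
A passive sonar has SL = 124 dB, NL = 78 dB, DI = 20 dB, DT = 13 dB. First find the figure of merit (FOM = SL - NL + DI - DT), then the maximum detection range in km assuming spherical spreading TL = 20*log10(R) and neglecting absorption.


Step 1: FOM = SL - NL + DI - DT = 124 - 78 + 20 - 13 = 53 dB
Step 2: at max range FOM = TL = 20*log10(R), so R = 10^(53/20) = 446.68 m = 0.45 km

0.45 km


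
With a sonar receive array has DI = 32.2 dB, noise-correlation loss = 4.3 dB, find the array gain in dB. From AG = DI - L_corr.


AG = DI - L_corr = 32.2 - 4.3 = 27.9

27.9 dB


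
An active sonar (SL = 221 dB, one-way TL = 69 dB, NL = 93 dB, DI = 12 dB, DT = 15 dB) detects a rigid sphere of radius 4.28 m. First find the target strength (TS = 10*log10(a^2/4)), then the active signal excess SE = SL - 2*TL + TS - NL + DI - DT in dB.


Step 1: TS = 10*log10(4.28^2/4) = 6.61 dB
Step 2: SE = SL - 2*TL + TS - NL + DI - DT = 221 - 2*69 + (6.61) - 93 + 12 - 15 = -6.39

-6.39 dB


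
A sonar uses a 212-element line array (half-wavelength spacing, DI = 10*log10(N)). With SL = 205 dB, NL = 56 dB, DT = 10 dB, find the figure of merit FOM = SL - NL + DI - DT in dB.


Step 1: DI = 10*log10(212) = 23.26 dB
Step 2: FOM = SL - NL + DI - DT = 205 - 56 + 23.26 - 10 = 162.26

162.26 dB


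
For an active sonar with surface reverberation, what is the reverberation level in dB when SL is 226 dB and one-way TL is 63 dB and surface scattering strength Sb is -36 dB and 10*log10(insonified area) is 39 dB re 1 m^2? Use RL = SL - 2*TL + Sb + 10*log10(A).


103 dB


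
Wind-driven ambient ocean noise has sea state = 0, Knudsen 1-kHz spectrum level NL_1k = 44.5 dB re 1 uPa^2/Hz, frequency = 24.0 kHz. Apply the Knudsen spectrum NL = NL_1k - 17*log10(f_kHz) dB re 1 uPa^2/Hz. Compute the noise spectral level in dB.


NL = NL_1k - 17*log10(f_kHz) = 44.5 - 17*log10(24.0) = 44.5 - (23.46) = 21.04

21.04 dB


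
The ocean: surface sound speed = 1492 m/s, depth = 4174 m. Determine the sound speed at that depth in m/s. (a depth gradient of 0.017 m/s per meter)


c = 1492 + 0.017 * 4174 = 1562.958

1562.958 m/s


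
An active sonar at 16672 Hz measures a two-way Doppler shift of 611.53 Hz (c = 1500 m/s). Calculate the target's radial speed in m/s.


From fd = 2*f*v/c, v = c*fd/(2*f) = 1500 * 611.53 / (2*16672) = 27.51

27.51 m/s


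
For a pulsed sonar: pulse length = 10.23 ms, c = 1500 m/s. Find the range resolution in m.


7.6725 m


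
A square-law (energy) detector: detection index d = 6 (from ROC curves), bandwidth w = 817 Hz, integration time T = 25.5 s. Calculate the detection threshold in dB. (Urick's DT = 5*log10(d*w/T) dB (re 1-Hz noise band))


DT = 5*log10(d*w/T) = 5*log10(6 * 817 / 25.5) = 5*log10(192.24) = 11.42

11.42 dB


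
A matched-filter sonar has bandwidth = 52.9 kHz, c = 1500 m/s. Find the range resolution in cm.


1.42 cm


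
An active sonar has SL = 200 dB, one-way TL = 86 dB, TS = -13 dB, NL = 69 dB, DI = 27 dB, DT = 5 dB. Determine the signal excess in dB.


-32 dB


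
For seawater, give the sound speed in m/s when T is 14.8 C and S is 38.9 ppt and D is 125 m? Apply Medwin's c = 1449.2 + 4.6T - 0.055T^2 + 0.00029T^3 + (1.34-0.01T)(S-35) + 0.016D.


1512.82 m/s


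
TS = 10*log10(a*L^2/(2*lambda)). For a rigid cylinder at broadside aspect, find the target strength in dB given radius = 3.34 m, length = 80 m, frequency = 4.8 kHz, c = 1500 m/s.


lambda = 1500/4800 = 0.3125 m
TS = 10*log10(3.34*80^2/(2*0.3125)) = 45.34

45.34 dB


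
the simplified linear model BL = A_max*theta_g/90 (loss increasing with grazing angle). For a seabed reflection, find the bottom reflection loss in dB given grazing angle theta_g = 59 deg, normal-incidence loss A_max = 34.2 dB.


22.42 dB


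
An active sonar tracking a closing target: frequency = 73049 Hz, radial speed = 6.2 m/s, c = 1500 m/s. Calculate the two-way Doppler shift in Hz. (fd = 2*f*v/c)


fd = 2*f*v/c = 2 * 73049 * 6.2 / 1500 = 603.87

603.87 Hz


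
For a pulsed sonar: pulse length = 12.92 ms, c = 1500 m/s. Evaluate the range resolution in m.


dR = c*tau/2 = 1500 * 12.92e-3 / 2 = 9.69

9.69 m


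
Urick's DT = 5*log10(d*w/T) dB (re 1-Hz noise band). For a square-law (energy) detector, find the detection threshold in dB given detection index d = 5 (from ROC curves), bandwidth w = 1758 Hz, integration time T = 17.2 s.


DT = 5*log10(d*w/T) = 5*log10(5 * 1758 / 17.2) = 5*log10(511.05) = 13.54

13.54 dB


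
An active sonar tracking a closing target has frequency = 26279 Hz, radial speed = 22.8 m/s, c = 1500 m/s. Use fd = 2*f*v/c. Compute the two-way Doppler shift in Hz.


fd = 2*f*v/c = 2 * 26279 * 22.8 / 1500 = 798.88

798.88 Hz


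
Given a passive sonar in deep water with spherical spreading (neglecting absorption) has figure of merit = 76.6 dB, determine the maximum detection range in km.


At max range FOM = TL, so 20*log10(R) = 76.6
R = 10^(76.6/20) = 6760.83 m = 6.76 km

6.76 km


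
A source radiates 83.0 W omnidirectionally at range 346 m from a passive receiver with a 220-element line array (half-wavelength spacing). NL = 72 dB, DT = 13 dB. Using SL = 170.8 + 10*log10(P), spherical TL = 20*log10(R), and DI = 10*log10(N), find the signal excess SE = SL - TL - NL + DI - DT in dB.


Step 1: SL = 170.8 + 10*log10(83.0) = 189.99 dB
Step 2: TL = 20*log10(346) = 50.78 dB
Step 3: DI = 10*log10(220) = 23.42 dB
Step 4: SE = SL - TL - NL + DI - DT = 189.99 - 50.78 - 72 + 23.42 - 13 = 77.63

77.63 dB


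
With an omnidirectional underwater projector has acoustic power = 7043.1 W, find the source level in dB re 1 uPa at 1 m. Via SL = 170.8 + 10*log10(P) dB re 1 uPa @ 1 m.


SL = 170.8 + 10*log10(7043.1) = 170.8 + 38.48 = 209.28

209.28 dB


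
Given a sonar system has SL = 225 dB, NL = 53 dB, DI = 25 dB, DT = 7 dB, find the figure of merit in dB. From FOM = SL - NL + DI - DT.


FOM = SL - NL + DI - DT = 225 - 53 + 25 - 7 = 190

190 dB


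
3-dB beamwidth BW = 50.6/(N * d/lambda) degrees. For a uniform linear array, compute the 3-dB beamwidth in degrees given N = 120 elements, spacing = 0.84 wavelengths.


BW = 50.6 / (120 * 0.84) = 50.6 / 100.8 = 0.5

0.5 deg


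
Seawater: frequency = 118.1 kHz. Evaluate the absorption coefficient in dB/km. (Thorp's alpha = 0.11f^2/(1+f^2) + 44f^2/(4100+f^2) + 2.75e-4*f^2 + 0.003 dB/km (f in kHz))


37.953 dB/km


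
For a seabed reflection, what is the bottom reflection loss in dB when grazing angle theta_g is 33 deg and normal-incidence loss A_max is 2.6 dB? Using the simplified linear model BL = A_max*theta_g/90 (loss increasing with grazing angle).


BL = A_max * theta_g / 90 = 2.6 * 33 / 90 = 0.95

0.95 dB


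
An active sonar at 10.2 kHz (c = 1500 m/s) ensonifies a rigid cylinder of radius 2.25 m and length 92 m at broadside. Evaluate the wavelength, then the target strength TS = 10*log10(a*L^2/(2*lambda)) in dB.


Step 1: lambda = c/f = 1500/10200 = 0.14706 m
Step 2: TS = 10*log10(a*L^2/(2*lambda)) = 10*log10(2.25*92^2/(2*0.14706)) = 48.11

48.11 dB


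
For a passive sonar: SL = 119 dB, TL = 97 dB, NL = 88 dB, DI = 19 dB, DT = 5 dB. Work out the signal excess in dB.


-52 dB


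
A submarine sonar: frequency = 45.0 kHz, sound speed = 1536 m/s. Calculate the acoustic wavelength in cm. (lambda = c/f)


lambda = c/f = 1536 / 45000 = 0.0341 m = 3.41 cm

3.41 cm


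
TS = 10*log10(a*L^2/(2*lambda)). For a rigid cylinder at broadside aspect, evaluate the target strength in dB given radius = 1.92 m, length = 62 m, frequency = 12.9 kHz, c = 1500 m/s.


45.02 dB


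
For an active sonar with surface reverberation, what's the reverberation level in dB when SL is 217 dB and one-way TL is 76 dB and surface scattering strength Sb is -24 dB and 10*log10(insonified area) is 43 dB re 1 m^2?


84 dB


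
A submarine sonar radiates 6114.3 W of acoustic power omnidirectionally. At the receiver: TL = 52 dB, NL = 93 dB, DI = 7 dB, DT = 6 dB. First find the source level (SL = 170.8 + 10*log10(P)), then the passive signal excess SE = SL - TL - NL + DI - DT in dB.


Step 1: SL = 170.8 + 10*log10(6114.3) = 208.66 dB
Step 2: SE = SL - TL - NL + DI - DT = 208.66 - 52 - 93 + 7 - 6 = 64.66

64.66 dB


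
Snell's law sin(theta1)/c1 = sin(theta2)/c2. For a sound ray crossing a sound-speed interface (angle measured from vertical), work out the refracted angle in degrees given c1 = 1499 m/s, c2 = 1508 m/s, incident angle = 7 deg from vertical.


sin(theta2) = (c2/c1)*sin(theta1) = (1508/1499)*sin(7 deg) = 0.1226
theta2 = arcsin(0.1226) = 7.04

7.04 deg


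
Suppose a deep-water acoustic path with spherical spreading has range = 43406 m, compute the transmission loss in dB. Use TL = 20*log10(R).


TL = 20*log10(43406) = 92.75

92.75 dB


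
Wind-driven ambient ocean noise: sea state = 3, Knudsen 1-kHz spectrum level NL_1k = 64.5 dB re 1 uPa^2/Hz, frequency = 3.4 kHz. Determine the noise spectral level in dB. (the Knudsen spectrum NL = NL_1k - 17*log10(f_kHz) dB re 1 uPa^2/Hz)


NL = NL_1k - 17*log10(f_kHz) = 64.5 - 17*log10(3.4) = 64.5 - (9.04) = 55.46

55.46 dB


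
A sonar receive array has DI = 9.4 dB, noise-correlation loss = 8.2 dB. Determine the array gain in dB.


1.2 dB


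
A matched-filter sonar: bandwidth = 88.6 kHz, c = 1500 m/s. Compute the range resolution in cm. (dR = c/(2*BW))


0.85 cm


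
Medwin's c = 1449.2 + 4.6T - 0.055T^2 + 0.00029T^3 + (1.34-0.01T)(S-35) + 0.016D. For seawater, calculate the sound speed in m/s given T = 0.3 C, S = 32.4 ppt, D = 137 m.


c = 1449.2 + 4.6*0.3 - 0.055*0.3^2 + 0.00029*0.3^3 + (1.34 - 0.01*0.3)*(32.4 - 35) + 0.016*137 = 1449.29

1449.29 m/s


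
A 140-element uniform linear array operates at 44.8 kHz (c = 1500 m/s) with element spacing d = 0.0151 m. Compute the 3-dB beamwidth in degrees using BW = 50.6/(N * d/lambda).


Step 1: lambda = 1500/44800 = 0.03348 m
Step 2: d/lambda = 0.0151/0.03348 = 0.451
Step 3: BW = 50.6/(N * d/lambda) = 50.6/(140 * 0.451) = 0.8

0.8 deg


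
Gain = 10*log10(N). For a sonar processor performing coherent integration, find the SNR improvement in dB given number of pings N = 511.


Gain = 10*log10(511) = 27.08

27.08 dB


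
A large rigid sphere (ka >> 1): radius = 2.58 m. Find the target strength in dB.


TS = 10*log10(2.58^2 / 4) = 10*log10(1.6641) = 2.21

2.21 dB


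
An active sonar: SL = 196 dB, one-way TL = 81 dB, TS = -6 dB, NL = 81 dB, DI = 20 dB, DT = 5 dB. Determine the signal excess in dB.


SE = SL - 2*TL + TS - NL + DI - DT = 196 - 2*81 + (-6) - 81 + 20 - 5 = -38

-38 dB


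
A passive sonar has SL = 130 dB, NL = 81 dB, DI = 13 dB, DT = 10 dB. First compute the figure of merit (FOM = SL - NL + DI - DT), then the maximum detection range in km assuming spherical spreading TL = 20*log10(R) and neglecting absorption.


Step 1: FOM = SL - NL + DI - DT = 130 - 81 + 13 - 10 = 52 dB
Step 2: at max range FOM = TL = 20*log10(R), so R = 10^(52/20) = 398.11 m = 0.4 km

0.4 km


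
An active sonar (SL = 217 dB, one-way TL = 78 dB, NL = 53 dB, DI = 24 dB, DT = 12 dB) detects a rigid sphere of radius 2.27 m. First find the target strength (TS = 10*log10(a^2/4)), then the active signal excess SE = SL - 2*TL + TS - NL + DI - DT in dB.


Step 1: TS = 10*log10(2.27^2/4) = 1.1 dB
Step 2: SE = SL - 2*TL + TS - NL + DI - DT = 217 - 2*78 + (1.1) - 53 + 24 - 12 = 21.1

21.1 dB


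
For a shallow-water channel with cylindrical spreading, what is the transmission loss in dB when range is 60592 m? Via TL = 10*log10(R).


47.82 dB


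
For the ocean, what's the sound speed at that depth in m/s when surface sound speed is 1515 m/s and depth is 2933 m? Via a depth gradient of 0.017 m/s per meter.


c = 1515 + 0.017 * 2933 = 1564.861

1564.861 m/s


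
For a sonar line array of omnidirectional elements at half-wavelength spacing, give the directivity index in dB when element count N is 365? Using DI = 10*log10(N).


25.62 dB


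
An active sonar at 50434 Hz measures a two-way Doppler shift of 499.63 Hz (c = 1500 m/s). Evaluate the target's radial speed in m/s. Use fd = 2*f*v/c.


7.43 m/s


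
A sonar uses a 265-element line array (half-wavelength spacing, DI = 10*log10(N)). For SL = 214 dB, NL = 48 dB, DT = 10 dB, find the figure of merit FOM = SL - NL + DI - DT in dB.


180.23 dB


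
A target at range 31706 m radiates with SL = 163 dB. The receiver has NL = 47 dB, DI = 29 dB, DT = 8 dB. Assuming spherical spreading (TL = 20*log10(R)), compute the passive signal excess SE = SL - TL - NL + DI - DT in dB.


46.98 dB


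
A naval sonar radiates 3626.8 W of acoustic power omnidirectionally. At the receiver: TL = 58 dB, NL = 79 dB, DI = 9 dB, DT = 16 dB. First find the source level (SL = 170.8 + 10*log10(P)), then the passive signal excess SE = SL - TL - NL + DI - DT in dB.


Step 1: SL = 170.8 + 10*log10(3626.8) = 206.4 dB
Step 2: SE = SL - TL - NL + DI - DT = 206.4 - 58 - 79 + 9 - 16 = 62.4

62.4 dB


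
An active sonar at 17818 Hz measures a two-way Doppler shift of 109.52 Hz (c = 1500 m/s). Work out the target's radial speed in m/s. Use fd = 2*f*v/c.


From fd = 2*f*v/c, v = c*fd/(2*f) = 1500 * 109.52 / (2*17818) = 4.61

4.61 m/s


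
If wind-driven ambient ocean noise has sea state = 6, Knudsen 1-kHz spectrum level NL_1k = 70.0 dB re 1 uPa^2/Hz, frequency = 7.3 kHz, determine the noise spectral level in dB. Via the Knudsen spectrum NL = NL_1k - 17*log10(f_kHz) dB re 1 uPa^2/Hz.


NL = NL_1k - 17*log10(f_kHz) = 70.0 - 17*log10(7.3) = 70.0 - (14.68) = 55.32

55.32 dB
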